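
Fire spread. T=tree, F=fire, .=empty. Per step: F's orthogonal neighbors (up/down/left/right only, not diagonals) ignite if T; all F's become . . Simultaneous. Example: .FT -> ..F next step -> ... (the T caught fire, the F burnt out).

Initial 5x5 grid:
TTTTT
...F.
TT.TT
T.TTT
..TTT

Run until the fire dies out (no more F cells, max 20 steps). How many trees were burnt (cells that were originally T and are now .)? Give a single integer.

Answer: 13

Derivation:
Step 1: +2 fires, +1 burnt (F count now 2)
Step 2: +4 fires, +2 burnt (F count now 4)
Step 3: +4 fires, +4 burnt (F count now 4)
Step 4: +3 fires, +4 burnt (F count now 3)
Step 5: +0 fires, +3 burnt (F count now 0)
Fire out after step 5
Initially T: 16, now '.': 22
Total burnt (originally-T cells now '.'): 13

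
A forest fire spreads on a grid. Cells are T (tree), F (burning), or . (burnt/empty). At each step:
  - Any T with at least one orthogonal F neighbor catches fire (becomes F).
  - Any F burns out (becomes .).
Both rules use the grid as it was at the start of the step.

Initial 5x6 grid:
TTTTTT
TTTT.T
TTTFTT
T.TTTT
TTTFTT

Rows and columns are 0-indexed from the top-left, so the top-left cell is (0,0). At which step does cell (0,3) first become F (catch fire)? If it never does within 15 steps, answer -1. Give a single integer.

Step 1: cell (0,3)='T' (+6 fires, +2 burnt)
Step 2: cell (0,3)='F' (+8 fires, +6 burnt)
  -> target ignites at step 2
Step 3: cell (0,3)='.' (+7 fires, +8 burnt)
Step 4: cell (0,3)='.' (+4 fires, +7 burnt)
Step 5: cell (0,3)='.' (+1 fires, +4 burnt)
Step 6: cell (0,3)='.' (+0 fires, +1 burnt)
  fire out at step 6

2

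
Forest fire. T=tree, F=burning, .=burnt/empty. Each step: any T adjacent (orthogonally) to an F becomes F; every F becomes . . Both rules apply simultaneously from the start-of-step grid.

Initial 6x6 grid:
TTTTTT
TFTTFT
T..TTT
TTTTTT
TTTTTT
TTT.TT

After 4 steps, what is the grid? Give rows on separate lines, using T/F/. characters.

Step 1: 7 trees catch fire, 2 burn out
  TFTTFT
  F.FF.F
  T..TFT
  TTTTTT
  TTTTTT
  TTT.TT
Step 2: 8 trees catch fire, 7 burn out
  F.FF.F
  ......
  F..F.F
  TTTTFT
  TTTTTT
  TTT.TT
Step 3: 4 trees catch fire, 8 burn out
  ......
  ......
  ......
  FTTF.F
  TTTTFT
  TTT.TT
Step 4: 6 trees catch fire, 4 burn out
  ......
  ......
  ......
  .FF...
  FTTF.F
  TTT.FT

......
......
......
.FF...
FTTF.F
TTT.FT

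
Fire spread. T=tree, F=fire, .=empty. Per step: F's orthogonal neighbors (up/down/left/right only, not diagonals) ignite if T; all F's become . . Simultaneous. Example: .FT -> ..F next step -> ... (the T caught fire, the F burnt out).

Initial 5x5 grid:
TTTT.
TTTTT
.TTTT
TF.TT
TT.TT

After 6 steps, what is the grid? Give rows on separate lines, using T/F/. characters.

Step 1: 3 trees catch fire, 1 burn out
  TTTT.
  TTTTT
  .FTTT
  F..TT
  TF.TT
Step 2: 3 trees catch fire, 3 burn out
  TTTT.
  TFTTT
  ..FTT
  ...TT
  F..TT
Step 3: 4 trees catch fire, 3 burn out
  TFTT.
  F.FTT
  ...FT
  ...TT
  ...TT
Step 4: 5 trees catch fire, 4 burn out
  F.FT.
  ...FT
  ....F
  ...FT
  ...TT
Step 5: 4 trees catch fire, 5 burn out
  ...F.
  ....F
  .....
  ....F
  ...FT
Step 6: 1 trees catch fire, 4 burn out
  .....
  .....
  .....
  .....
  ....F

.....
.....
.....
.....
....F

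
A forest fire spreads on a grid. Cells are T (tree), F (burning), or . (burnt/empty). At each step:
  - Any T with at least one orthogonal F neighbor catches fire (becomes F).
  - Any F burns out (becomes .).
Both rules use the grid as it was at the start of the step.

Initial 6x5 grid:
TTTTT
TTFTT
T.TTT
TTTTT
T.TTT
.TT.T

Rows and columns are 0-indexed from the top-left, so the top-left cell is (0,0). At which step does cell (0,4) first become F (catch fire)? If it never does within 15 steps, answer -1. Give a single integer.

Step 1: cell (0,4)='T' (+4 fires, +1 burnt)
Step 2: cell (0,4)='T' (+6 fires, +4 burnt)
Step 3: cell (0,4)='F' (+7 fires, +6 burnt)
  -> target ignites at step 3
Step 4: cell (0,4)='.' (+4 fires, +7 burnt)
Step 5: cell (0,4)='.' (+3 fires, +4 burnt)
Step 6: cell (0,4)='.' (+1 fires, +3 burnt)
Step 7: cell (0,4)='.' (+0 fires, +1 burnt)
  fire out at step 7

3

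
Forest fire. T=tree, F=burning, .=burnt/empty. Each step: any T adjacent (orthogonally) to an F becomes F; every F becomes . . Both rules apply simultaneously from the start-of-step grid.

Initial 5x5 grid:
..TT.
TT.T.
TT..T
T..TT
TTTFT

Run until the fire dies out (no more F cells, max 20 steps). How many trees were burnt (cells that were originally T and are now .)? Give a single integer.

Step 1: +3 fires, +1 burnt (F count now 3)
Step 2: +2 fires, +3 burnt (F count now 2)
Step 3: +2 fires, +2 burnt (F count now 2)
Step 4: +1 fires, +2 burnt (F count now 1)
Step 5: +1 fires, +1 burnt (F count now 1)
Step 6: +2 fires, +1 burnt (F count now 2)
Step 7: +1 fires, +2 burnt (F count now 1)
Step 8: +0 fires, +1 burnt (F count now 0)
Fire out after step 8
Initially T: 15, now '.': 22
Total burnt (originally-T cells now '.'): 12

Answer: 12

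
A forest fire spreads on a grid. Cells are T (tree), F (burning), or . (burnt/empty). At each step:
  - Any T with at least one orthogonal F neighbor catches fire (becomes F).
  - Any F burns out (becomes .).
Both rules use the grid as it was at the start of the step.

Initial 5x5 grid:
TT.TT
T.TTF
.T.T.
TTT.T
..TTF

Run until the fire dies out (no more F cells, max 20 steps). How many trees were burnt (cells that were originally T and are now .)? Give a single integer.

Step 1: +4 fires, +2 burnt (F count now 4)
Step 2: +4 fires, +4 burnt (F count now 4)
Step 3: +1 fires, +4 burnt (F count now 1)
Step 4: +1 fires, +1 burnt (F count now 1)
Step 5: +2 fires, +1 burnt (F count now 2)
Step 6: +0 fires, +2 burnt (F count now 0)
Fire out after step 6
Initially T: 15, now '.': 22
Total burnt (originally-T cells now '.'): 12

Answer: 12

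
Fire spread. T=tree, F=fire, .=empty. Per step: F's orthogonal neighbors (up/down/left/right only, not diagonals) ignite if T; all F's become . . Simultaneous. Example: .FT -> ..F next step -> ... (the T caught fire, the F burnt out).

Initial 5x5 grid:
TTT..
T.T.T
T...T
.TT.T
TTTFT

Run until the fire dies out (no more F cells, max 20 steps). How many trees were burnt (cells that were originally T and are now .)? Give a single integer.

Answer: 9

Derivation:
Step 1: +2 fires, +1 burnt (F count now 2)
Step 2: +3 fires, +2 burnt (F count now 3)
Step 3: +3 fires, +3 burnt (F count now 3)
Step 4: +1 fires, +3 burnt (F count now 1)
Step 5: +0 fires, +1 burnt (F count now 0)
Fire out after step 5
Initially T: 15, now '.': 19
Total burnt (originally-T cells now '.'): 9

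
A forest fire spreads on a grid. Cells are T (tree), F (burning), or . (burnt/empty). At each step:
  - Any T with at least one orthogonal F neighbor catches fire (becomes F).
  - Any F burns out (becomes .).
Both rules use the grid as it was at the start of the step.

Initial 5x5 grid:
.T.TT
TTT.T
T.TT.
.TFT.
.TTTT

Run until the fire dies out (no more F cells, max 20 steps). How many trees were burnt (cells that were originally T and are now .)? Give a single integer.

Answer: 13

Derivation:
Step 1: +4 fires, +1 burnt (F count now 4)
Step 2: +4 fires, +4 burnt (F count now 4)
Step 3: +2 fires, +4 burnt (F count now 2)
Step 4: +2 fires, +2 burnt (F count now 2)
Step 5: +1 fires, +2 burnt (F count now 1)
Step 6: +0 fires, +1 burnt (F count now 0)
Fire out after step 6
Initially T: 16, now '.': 22
Total burnt (originally-T cells now '.'): 13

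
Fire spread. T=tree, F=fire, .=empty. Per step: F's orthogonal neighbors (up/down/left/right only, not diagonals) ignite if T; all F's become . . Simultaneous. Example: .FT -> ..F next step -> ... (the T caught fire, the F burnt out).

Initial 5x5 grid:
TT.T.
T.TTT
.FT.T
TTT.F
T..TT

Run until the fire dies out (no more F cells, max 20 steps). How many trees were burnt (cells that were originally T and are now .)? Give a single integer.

Step 1: +4 fires, +2 burnt (F count now 4)
Step 2: +5 fires, +4 burnt (F count now 5)
Step 3: +2 fires, +5 burnt (F count now 2)
Step 4: +1 fires, +2 burnt (F count now 1)
Step 5: +0 fires, +1 burnt (F count now 0)
Fire out after step 5
Initially T: 15, now '.': 22
Total burnt (originally-T cells now '.'): 12

Answer: 12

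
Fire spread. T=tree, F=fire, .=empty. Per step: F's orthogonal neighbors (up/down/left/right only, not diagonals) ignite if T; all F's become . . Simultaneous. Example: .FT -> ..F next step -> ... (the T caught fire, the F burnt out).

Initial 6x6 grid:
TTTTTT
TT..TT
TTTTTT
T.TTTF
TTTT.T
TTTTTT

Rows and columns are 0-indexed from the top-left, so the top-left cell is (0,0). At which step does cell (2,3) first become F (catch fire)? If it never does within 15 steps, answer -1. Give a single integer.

Step 1: cell (2,3)='T' (+3 fires, +1 burnt)
Step 2: cell (2,3)='T' (+4 fires, +3 burnt)
Step 3: cell (2,3)='F' (+6 fires, +4 burnt)
  -> target ignites at step 3
Step 4: cell (2,3)='.' (+4 fires, +6 burnt)
Step 5: cell (2,3)='.' (+4 fires, +4 burnt)
Step 6: cell (2,3)='.' (+5 fires, +4 burnt)
Step 7: cell (2,3)='.' (+4 fires, +5 burnt)
Step 8: cell (2,3)='.' (+1 fires, +4 burnt)
Step 9: cell (2,3)='.' (+0 fires, +1 burnt)
  fire out at step 9

3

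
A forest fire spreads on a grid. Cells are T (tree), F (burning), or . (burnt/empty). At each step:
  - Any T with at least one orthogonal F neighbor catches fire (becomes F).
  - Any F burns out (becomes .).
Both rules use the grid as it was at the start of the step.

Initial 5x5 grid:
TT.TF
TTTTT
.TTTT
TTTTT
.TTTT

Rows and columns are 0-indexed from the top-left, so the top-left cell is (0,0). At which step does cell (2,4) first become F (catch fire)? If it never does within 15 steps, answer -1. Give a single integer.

Step 1: cell (2,4)='T' (+2 fires, +1 burnt)
Step 2: cell (2,4)='F' (+2 fires, +2 burnt)
  -> target ignites at step 2
Step 3: cell (2,4)='.' (+3 fires, +2 burnt)
Step 4: cell (2,4)='.' (+4 fires, +3 burnt)
Step 5: cell (2,4)='.' (+5 fires, +4 burnt)
Step 6: cell (2,4)='.' (+3 fires, +5 burnt)
Step 7: cell (2,4)='.' (+2 fires, +3 burnt)
Step 8: cell (2,4)='.' (+0 fires, +2 burnt)
  fire out at step 8

2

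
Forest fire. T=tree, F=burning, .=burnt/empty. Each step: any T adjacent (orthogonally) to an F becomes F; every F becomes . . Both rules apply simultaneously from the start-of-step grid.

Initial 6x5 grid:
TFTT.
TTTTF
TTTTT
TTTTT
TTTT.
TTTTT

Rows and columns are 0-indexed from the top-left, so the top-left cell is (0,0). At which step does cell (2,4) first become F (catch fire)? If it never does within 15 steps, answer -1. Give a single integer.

Step 1: cell (2,4)='F' (+5 fires, +2 burnt)
  -> target ignites at step 1
Step 2: cell (2,4)='.' (+6 fires, +5 burnt)
Step 3: cell (2,4)='.' (+4 fires, +6 burnt)
Step 4: cell (2,4)='.' (+4 fires, +4 burnt)
Step 5: cell (2,4)='.' (+4 fires, +4 burnt)
Step 6: cell (2,4)='.' (+3 fires, +4 burnt)
Step 7: cell (2,4)='.' (+0 fires, +3 burnt)
  fire out at step 7

1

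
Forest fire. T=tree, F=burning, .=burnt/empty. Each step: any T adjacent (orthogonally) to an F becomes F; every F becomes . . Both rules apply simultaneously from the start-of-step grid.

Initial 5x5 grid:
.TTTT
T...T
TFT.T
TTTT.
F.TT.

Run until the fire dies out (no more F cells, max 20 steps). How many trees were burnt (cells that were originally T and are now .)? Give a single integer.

Step 1: +4 fires, +2 burnt (F count now 4)
Step 2: +2 fires, +4 burnt (F count now 2)
Step 3: +2 fires, +2 burnt (F count now 2)
Step 4: +1 fires, +2 burnt (F count now 1)
Step 5: +0 fires, +1 burnt (F count now 0)
Fire out after step 5
Initially T: 15, now '.': 19
Total burnt (originally-T cells now '.'): 9

Answer: 9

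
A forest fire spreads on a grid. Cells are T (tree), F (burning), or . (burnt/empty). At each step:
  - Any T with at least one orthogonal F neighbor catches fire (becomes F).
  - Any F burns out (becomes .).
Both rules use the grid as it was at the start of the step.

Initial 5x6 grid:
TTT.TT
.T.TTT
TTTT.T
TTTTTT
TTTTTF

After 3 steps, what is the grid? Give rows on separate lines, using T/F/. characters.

Step 1: 2 trees catch fire, 1 burn out
  TTT.TT
  .T.TTT
  TTTT.T
  TTTTTF
  TTTTF.
Step 2: 3 trees catch fire, 2 burn out
  TTT.TT
  .T.TTT
  TTTT.F
  TTTTF.
  TTTF..
Step 3: 3 trees catch fire, 3 burn out
  TTT.TT
  .T.TTF
  TTTT..
  TTTF..
  TTF...

TTT.TT
.T.TTF
TTTT..
TTTF..
TTF...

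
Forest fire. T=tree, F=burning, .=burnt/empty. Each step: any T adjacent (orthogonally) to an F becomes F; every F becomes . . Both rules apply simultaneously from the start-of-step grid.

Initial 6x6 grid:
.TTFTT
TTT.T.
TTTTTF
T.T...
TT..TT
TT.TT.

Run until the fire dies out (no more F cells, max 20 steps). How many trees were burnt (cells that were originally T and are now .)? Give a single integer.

Answer: 19

Derivation:
Step 1: +3 fires, +2 burnt (F count now 3)
Step 2: +5 fires, +3 burnt (F count now 5)
Step 3: +2 fires, +5 burnt (F count now 2)
Step 4: +3 fires, +2 burnt (F count now 3)
Step 5: +1 fires, +3 burnt (F count now 1)
Step 6: +1 fires, +1 burnt (F count now 1)
Step 7: +1 fires, +1 burnt (F count now 1)
Step 8: +2 fires, +1 burnt (F count now 2)
Step 9: +1 fires, +2 burnt (F count now 1)
Step 10: +0 fires, +1 burnt (F count now 0)
Fire out after step 10
Initially T: 23, now '.': 32
Total burnt (originally-T cells now '.'): 19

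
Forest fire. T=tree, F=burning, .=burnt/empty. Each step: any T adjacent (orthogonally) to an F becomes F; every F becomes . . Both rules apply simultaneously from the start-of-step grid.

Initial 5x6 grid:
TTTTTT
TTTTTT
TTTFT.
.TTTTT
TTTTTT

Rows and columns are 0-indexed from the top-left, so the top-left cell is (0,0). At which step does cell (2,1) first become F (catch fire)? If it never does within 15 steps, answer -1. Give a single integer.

Step 1: cell (2,1)='T' (+4 fires, +1 burnt)
Step 2: cell (2,1)='F' (+7 fires, +4 burnt)
  -> target ignites at step 2
Step 3: cell (2,1)='.' (+9 fires, +7 burnt)
Step 4: cell (2,1)='.' (+5 fires, +9 burnt)
Step 5: cell (2,1)='.' (+2 fires, +5 burnt)
Step 6: cell (2,1)='.' (+0 fires, +2 burnt)
  fire out at step 6

2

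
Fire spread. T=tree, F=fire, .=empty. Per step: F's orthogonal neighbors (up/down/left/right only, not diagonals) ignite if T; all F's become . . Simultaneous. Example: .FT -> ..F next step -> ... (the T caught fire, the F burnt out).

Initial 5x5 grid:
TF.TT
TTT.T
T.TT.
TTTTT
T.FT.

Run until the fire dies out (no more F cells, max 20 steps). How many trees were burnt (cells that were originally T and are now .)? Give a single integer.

Step 1: +4 fires, +2 burnt (F count now 4)
Step 2: +5 fires, +4 burnt (F count now 5)
Step 3: +4 fires, +5 burnt (F count now 4)
Step 4: +1 fires, +4 burnt (F count now 1)
Step 5: +0 fires, +1 burnt (F count now 0)
Fire out after step 5
Initially T: 17, now '.': 22
Total burnt (originally-T cells now '.'): 14

Answer: 14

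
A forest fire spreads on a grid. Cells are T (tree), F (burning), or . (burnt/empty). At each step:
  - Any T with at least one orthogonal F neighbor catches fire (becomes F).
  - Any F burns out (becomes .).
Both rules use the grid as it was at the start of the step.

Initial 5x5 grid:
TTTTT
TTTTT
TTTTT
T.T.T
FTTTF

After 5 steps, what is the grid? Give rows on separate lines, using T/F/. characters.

Step 1: 4 trees catch fire, 2 burn out
  TTTTT
  TTTTT
  TTTTT
  F.T.F
  .FTF.
Step 2: 3 trees catch fire, 4 burn out
  TTTTT
  TTTTT
  FTTTF
  ..T..
  ..F..
Step 3: 5 trees catch fire, 3 burn out
  TTTTT
  FTTTF
  .FTF.
  ..F..
  .....
Step 4: 5 trees catch fire, 5 burn out
  FTTTF
  .FTF.
  ..F..
  .....
  .....
Step 5: 3 trees catch fire, 5 burn out
  .FTF.
  ..F..
  .....
  .....
  .....

.FTF.
..F..
.....
.....
.....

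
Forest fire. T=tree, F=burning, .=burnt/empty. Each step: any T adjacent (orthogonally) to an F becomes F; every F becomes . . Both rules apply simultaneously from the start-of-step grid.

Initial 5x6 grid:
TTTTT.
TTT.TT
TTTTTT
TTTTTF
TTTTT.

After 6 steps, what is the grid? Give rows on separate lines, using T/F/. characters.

Step 1: 2 trees catch fire, 1 burn out
  TTTTT.
  TTT.TT
  TTTTTF
  TTTTF.
  TTTTT.
Step 2: 4 trees catch fire, 2 burn out
  TTTTT.
  TTT.TF
  TTTTF.
  TTTF..
  TTTTF.
Step 3: 4 trees catch fire, 4 burn out
  TTTTT.
  TTT.F.
  TTTF..
  TTF...
  TTTF..
Step 4: 4 trees catch fire, 4 burn out
  TTTTF.
  TTT...
  TTF...
  TF....
  TTF...
Step 5: 5 trees catch fire, 4 burn out
  TTTF..
  TTF...
  TF....
  F.....
  TF....
Step 6: 4 trees catch fire, 5 burn out
  TTF...
  TF....
  F.....
  ......
  F.....

TTF...
TF....
F.....
......
F.....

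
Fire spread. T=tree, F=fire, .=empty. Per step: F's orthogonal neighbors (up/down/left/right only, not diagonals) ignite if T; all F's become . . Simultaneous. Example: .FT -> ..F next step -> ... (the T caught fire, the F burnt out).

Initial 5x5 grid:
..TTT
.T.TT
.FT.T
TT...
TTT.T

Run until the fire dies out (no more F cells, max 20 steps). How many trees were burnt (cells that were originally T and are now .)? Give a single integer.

Answer: 7

Derivation:
Step 1: +3 fires, +1 burnt (F count now 3)
Step 2: +2 fires, +3 burnt (F count now 2)
Step 3: +2 fires, +2 burnt (F count now 2)
Step 4: +0 fires, +2 burnt (F count now 0)
Fire out after step 4
Initially T: 14, now '.': 18
Total burnt (originally-T cells now '.'): 7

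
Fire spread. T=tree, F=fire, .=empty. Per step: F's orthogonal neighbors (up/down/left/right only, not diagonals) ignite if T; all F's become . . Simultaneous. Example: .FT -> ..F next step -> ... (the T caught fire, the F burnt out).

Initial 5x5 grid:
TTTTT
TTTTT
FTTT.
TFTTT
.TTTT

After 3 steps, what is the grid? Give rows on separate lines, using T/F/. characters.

Step 1: 5 trees catch fire, 2 burn out
  TTTTT
  FTTTT
  .FTT.
  F.FTT
  .FTTT
Step 2: 5 trees catch fire, 5 burn out
  FTTTT
  .FTTT
  ..FT.
  ...FT
  ..FTT
Step 3: 5 trees catch fire, 5 burn out
  .FTTT
  ..FTT
  ...F.
  ....F
  ...FT

.FTTT
..FTT
...F.
....F
...FT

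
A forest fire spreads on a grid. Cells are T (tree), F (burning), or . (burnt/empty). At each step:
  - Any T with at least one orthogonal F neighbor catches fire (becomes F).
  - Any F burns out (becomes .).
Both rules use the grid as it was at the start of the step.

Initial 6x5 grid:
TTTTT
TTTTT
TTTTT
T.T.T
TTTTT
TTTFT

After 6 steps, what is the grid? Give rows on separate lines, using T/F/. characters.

Step 1: 3 trees catch fire, 1 burn out
  TTTTT
  TTTTT
  TTTTT
  T.T.T
  TTTFT
  TTF.F
Step 2: 3 trees catch fire, 3 burn out
  TTTTT
  TTTTT
  TTTTT
  T.T.T
  TTF.F
  TF...
Step 3: 4 trees catch fire, 3 burn out
  TTTTT
  TTTTT
  TTTTT
  T.F.F
  TF...
  F....
Step 4: 3 trees catch fire, 4 burn out
  TTTTT
  TTTTT
  TTFTF
  T....
  F....
  .....
Step 5: 5 trees catch fire, 3 burn out
  TTTTT
  TTFTF
  TF.F.
  F....
  .....
  .....
Step 6: 5 trees catch fire, 5 burn out
  TTFTF
  TF.F.
  F....
  .....
  .....
  .....

TTFTF
TF.F.
F....
.....
.....
.....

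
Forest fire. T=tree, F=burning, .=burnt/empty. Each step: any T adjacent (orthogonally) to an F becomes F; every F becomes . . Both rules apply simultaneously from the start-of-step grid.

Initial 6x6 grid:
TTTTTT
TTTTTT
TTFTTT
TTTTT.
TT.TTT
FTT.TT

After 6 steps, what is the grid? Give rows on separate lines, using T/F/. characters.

Step 1: 6 trees catch fire, 2 burn out
  TTTTTT
  TTFTTT
  TF.FTT
  TTFTT.
  FT.TTT
  .FT.TT
Step 2: 10 trees catch fire, 6 burn out
  TTFTTT
  TF.FTT
  F...FT
  FF.FT.
  .F.TTT
  ..F.TT
Step 3: 7 trees catch fire, 10 burn out
  TF.FTT
  F...FT
  .....F
  ....F.
  ...FTT
  ....TT
Step 4: 4 trees catch fire, 7 burn out
  F...FT
  .....F
  ......
  ......
  ....FT
  ....TT
Step 5: 3 trees catch fire, 4 burn out
  .....F
  ......
  ......
  ......
  .....F
  ....FT
Step 6: 1 trees catch fire, 3 burn out
  ......
  ......
  ......
  ......
  ......
  .....F

......
......
......
......
......
.....F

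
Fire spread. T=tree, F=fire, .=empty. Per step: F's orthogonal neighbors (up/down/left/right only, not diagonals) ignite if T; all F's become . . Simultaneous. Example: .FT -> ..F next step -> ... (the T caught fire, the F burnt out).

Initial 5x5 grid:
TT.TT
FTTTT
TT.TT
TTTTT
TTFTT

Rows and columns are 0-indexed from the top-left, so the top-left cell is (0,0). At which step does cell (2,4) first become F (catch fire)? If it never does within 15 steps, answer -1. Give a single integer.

Step 1: cell (2,4)='T' (+6 fires, +2 burnt)
Step 2: cell (2,4)='T' (+8 fires, +6 burnt)
Step 3: cell (2,4)='T' (+3 fires, +8 burnt)
Step 4: cell (2,4)='F' (+3 fires, +3 burnt)
  -> target ignites at step 4
Step 5: cell (2,4)='.' (+1 fires, +3 burnt)
Step 6: cell (2,4)='.' (+0 fires, +1 burnt)
  fire out at step 6

4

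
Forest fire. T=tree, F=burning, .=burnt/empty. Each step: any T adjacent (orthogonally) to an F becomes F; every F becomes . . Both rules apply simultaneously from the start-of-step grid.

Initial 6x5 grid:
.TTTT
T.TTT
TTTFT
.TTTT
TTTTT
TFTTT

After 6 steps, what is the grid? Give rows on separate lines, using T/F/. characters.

Step 1: 7 trees catch fire, 2 burn out
  .TTTT
  T.TFT
  TTF.F
  .TTFT
  TFTTT
  F.FTT
Step 2: 11 trees catch fire, 7 burn out
  .TTFT
  T.F.F
  TF...
  .FF.F
  F.FFT
  ...FT
Step 3: 5 trees catch fire, 11 burn out
  .TF.F
  T....
  F....
  .....
  ....F
  ....F
Step 4: 2 trees catch fire, 5 burn out
  .F...
  F....
  .....
  .....
  .....
  .....
Step 5: 0 trees catch fire, 2 burn out
  .....
  .....
  .....
  .....
  .....
  .....
Step 6: 0 trees catch fire, 0 burn out
  .....
  .....
  .....
  .....
  .....
  .....

.....
.....
.....
.....
.....
.....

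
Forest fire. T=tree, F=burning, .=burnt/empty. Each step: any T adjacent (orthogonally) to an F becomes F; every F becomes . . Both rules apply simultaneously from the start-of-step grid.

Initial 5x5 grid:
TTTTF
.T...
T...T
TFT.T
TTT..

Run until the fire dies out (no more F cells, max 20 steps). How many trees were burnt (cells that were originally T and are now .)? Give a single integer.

Answer: 11

Derivation:
Step 1: +4 fires, +2 burnt (F count now 4)
Step 2: +4 fires, +4 burnt (F count now 4)
Step 3: +1 fires, +4 burnt (F count now 1)
Step 4: +2 fires, +1 burnt (F count now 2)
Step 5: +0 fires, +2 burnt (F count now 0)
Fire out after step 5
Initially T: 13, now '.': 23
Total burnt (originally-T cells now '.'): 11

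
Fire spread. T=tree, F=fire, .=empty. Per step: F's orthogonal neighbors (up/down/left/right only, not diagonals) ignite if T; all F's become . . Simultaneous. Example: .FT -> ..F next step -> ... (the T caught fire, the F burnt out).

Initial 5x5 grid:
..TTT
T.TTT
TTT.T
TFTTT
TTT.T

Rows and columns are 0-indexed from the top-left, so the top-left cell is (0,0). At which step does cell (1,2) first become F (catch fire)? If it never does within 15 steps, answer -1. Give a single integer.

Step 1: cell (1,2)='T' (+4 fires, +1 burnt)
Step 2: cell (1,2)='T' (+5 fires, +4 burnt)
Step 3: cell (1,2)='F' (+3 fires, +5 burnt)
  -> target ignites at step 3
Step 4: cell (1,2)='.' (+4 fires, +3 burnt)
Step 5: cell (1,2)='.' (+2 fires, +4 burnt)
Step 6: cell (1,2)='.' (+1 fires, +2 burnt)
Step 7: cell (1,2)='.' (+0 fires, +1 burnt)
  fire out at step 7

3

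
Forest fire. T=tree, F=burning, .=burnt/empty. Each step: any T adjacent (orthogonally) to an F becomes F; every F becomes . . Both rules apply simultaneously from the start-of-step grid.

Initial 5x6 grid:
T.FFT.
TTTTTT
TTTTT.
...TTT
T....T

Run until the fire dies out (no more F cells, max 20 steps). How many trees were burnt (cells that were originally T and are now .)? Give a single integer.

Answer: 17

Derivation:
Step 1: +3 fires, +2 burnt (F count now 3)
Step 2: +4 fires, +3 burnt (F count now 4)
Step 3: +5 fires, +4 burnt (F count now 5)
Step 4: +3 fires, +5 burnt (F count now 3)
Step 5: +1 fires, +3 burnt (F count now 1)
Step 6: +1 fires, +1 burnt (F count now 1)
Step 7: +0 fires, +1 burnt (F count now 0)
Fire out after step 7
Initially T: 18, now '.': 29
Total burnt (originally-T cells now '.'): 17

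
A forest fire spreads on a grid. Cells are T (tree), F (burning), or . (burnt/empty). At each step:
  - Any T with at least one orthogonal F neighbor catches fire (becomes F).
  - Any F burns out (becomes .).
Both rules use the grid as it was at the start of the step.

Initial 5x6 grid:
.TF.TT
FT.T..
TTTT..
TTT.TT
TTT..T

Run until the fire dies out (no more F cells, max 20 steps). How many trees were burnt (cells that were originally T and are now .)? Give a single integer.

Answer: 13

Derivation:
Step 1: +3 fires, +2 burnt (F count now 3)
Step 2: +2 fires, +3 burnt (F count now 2)
Step 3: +3 fires, +2 burnt (F count now 3)
Step 4: +3 fires, +3 burnt (F count now 3)
Step 5: +2 fires, +3 burnt (F count now 2)
Step 6: +0 fires, +2 burnt (F count now 0)
Fire out after step 6
Initially T: 18, now '.': 25
Total burnt (originally-T cells now '.'): 13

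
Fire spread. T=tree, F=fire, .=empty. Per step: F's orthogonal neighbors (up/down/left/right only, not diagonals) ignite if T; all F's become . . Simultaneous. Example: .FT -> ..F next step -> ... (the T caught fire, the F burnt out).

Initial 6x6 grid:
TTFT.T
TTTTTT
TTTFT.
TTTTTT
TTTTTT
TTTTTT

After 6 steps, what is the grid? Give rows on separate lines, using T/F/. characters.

Step 1: 7 trees catch fire, 2 burn out
  TF.F.T
  TTFFTT
  TTF.F.
  TTTFTT
  TTTTTT
  TTTTTT
Step 2: 7 trees catch fire, 7 burn out
  F....T
  TF..FT
  TF....
  TTF.FT
  TTTFTT
  TTTTTT
Step 3: 8 trees catch fire, 7 burn out
  .....T
  F....F
  F.....
  TF...F
  TTF.FT
  TTTFTT
Step 4: 6 trees catch fire, 8 burn out
  .....F
  ......
  ......
  F.....
  TF...F
  TTF.FT
Step 5: 3 trees catch fire, 6 burn out
  ......
  ......
  ......
  ......
  F.....
  TF...F
Step 6: 1 trees catch fire, 3 burn out
  ......
  ......
  ......
  ......
  ......
  F.....

......
......
......
......
......
F.....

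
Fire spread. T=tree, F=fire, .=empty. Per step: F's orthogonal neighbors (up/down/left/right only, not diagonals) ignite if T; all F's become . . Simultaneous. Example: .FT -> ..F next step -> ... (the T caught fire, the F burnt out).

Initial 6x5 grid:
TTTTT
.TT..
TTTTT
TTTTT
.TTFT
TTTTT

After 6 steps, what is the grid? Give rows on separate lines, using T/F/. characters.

Step 1: 4 trees catch fire, 1 burn out
  TTTTT
  .TT..
  TTTTT
  TTTFT
  .TF.F
  TTTFT
Step 2: 6 trees catch fire, 4 burn out
  TTTTT
  .TT..
  TTTFT
  TTF.F
  .F...
  TTF.F
Step 3: 4 trees catch fire, 6 burn out
  TTTTT
  .TT..
  TTF.F
  TF...
  .....
  TF...
Step 4: 4 trees catch fire, 4 burn out
  TTTTT
  .TF..
  TF...
  F....
  .....
  F....
Step 5: 3 trees catch fire, 4 burn out
  TTFTT
  .F...
  F....
  .....
  .....
  .....
Step 6: 2 trees catch fire, 3 burn out
  TF.FT
  .....
  .....
  .....
  .....
  .....

TF.FT
.....
.....
.....
.....
.....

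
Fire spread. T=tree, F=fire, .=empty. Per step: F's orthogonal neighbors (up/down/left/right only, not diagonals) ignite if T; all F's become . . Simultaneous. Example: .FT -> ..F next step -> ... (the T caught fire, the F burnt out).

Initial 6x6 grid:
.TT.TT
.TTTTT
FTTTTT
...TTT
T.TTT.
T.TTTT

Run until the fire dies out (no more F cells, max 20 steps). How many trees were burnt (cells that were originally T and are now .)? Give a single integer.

Step 1: +1 fires, +1 burnt (F count now 1)
Step 2: +2 fires, +1 burnt (F count now 2)
Step 3: +3 fires, +2 burnt (F count now 3)
Step 4: +4 fires, +3 burnt (F count now 4)
Step 5: +4 fires, +4 burnt (F count now 4)
Step 6: +6 fires, +4 burnt (F count now 6)
Step 7: +3 fires, +6 burnt (F count now 3)
Step 8: +1 fires, +3 burnt (F count now 1)
Step 9: +0 fires, +1 burnt (F count now 0)
Fire out after step 9
Initially T: 26, now '.': 34
Total burnt (originally-T cells now '.'): 24

Answer: 24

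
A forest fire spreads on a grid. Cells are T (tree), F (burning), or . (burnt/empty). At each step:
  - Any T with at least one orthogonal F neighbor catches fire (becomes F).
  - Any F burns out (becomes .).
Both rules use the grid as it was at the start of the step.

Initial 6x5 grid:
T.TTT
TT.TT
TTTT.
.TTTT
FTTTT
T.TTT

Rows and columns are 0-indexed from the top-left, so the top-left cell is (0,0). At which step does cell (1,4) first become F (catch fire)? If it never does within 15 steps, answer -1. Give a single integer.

Step 1: cell (1,4)='T' (+2 fires, +1 burnt)
Step 2: cell (1,4)='T' (+2 fires, +2 burnt)
Step 3: cell (1,4)='T' (+4 fires, +2 burnt)
Step 4: cell (1,4)='T' (+6 fires, +4 burnt)
Step 5: cell (1,4)='T' (+4 fires, +6 burnt)
Step 6: cell (1,4)='T' (+2 fires, +4 burnt)
Step 7: cell (1,4)='F' (+2 fires, +2 burnt)
  -> target ignites at step 7
Step 8: cell (1,4)='.' (+2 fires, +2 burnt)
Step 9: cell (1,4)='.' (+0 fires, +2 burnt)
  fire out at step 9

7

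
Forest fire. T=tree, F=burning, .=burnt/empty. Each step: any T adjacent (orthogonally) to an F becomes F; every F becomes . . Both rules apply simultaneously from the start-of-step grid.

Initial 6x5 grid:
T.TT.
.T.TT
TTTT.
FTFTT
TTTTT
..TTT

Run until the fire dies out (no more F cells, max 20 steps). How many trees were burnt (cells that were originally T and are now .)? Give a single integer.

Step 1: +6 fires, +2 burnt (F count now 6)
Step 2: +6 fires, +6 burnt (F count now 6)
Step 3: +4 fires, +6 burnt (F count now 4)
Step 4: +3 fires, +4 burnt (F count now 3)
Step 5: +1 fires, +3 burnt (F count now 1)
Step 6: +0 fires, +1 burnt (F count now 0)
Fire out after step 6
Initially T: 21, now '.': 29
Total burnt (originally-T cells now '.'): 20

Answer: 20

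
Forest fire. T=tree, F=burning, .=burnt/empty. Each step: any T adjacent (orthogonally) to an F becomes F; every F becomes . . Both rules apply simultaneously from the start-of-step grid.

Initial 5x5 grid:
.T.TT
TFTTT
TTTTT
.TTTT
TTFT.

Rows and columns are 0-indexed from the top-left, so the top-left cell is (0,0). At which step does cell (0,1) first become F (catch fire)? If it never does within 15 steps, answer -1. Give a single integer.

Step 1: cell (0,1)='F' (+7 fires, +2 burnt)
  -> target ignites at step 1
Step 2: cell (0,1)='.' (+6 fires, +7 burnt)
Step 3: cell (0,1)='.' (+4 fires, +6 burnt)
Step 4: cell (0,1)='.' (+2 fires, +4 burnt)
Step 5: cell (0,1)='.' (+0 fires, +2 burnt)
  fire out at step 5

1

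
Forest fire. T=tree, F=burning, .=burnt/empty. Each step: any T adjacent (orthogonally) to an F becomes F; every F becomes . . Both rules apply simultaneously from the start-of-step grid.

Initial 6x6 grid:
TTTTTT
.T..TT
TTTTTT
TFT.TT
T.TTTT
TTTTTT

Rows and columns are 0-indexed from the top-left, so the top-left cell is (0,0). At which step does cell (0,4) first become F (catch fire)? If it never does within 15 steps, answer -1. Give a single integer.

Step 1: cell (0,4)='T' (+3 fires, +1 burnt)
Step 2: cell (0,4)='T' (+5 fires, +3 burnt)
Step 3: cell (0,4)='T' (+5 fires, +5 burnt)
Step 4: cell (0,4)='T' (+6 fires, +5 burnt)
Step 5: cell (0,4)='T' (+6 fires, +6 burnt)
Step 6: cell (0,4)='F' (+4 fires, +6 burnt)
  -> target ignites at step 6
Step 7: cell (0,4)='.' (+1 fires, +4 burnt)
Step 8: cell (0,4)='.' (+0 fires, +1 burnt)
  fire out at step 8

6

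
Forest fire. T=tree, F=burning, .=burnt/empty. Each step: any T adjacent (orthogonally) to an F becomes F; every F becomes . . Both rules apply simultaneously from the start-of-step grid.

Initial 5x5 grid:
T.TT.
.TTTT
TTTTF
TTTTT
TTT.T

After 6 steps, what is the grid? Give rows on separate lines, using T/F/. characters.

Step 1: 3 trees catch fire, 1 burn out
  T.TT.
  .TTTF
  TTTF.
  TTTTF
  TTT.T
Step 2: 4 trees catch fire, 3 burn out
  T.TT.
  .TTF.
  TTF..
  TTTF.
  TTT.F
Step 3: 4 trees catch fire, 4 burn out
  T.TF.
  .TF..
  TF...
  TTF..
  TTT..
Step 4: 5 trees catch fire, 4 burn out
  T.F..
  .F...
  F....
  TF...
  TTF..
Step 5: 2 trees catch fire, 5 burn out
  T....
  .....
  .....
  F....
  TF...
Step 6: 1 trees catch fire, 2 burn out
  T....
  .....
  .....
  .....
  F....

T....
.....
.....
.....
F....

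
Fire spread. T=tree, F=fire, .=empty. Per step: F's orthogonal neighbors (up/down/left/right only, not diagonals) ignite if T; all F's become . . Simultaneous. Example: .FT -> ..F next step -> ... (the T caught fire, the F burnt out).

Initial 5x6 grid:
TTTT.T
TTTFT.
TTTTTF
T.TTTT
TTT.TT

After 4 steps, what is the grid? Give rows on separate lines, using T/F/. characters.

Step 1: 6 trees catch fire, 2 burn out
  TTTF.T
  TTF.F.
  TTTFF.
  T.TTTF
  TTT.TT
Step 2: 6 trees catch fire, 6 burn out
  TTF..T
  TF....
  TTF...
  T.TFF.
  TTT.TF
Step 3: 5 trees catch fire, 6 burn out
  TF...T
  F.....
  TF....
  T.F...
  TTT.F.
Step 4: 3 trees catch fire, 5 burn out
  F....T
  ......
  F.....
  T.....
  TTF...

F....T
......
F.....
T.....
TTF...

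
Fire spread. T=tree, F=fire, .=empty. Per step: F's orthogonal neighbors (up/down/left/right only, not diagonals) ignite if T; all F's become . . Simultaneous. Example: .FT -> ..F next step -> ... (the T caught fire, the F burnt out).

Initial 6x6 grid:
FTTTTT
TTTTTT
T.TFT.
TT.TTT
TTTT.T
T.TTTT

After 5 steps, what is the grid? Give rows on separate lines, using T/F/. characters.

Step 1: 6 trees catch fire, 2 burn out
  .FTTTT
  FTTFTT
  T.F.F.
  TT.FTT
  TTTT.T
  T.TTTT
Step 2: 8 trees catch fire, 6 burn out
  ..FFTT
  .FF.FT
  F.....
  TT..FT
  TTTF.T
  T.TTTT
Step 3: 6 trees catch fire, 8 burn out
  ....FT
  .....F
  ......
  FT...F
  TTF..T
  T.TFTT
Step 4: 7 trees catch fire, 6 burn out
  .....F
  ......
  ......
  .F....
  FF...F
  T.F.FT
Step 5: 2 trees catch fire, 7 burn out
  ......
  ......
  ......
  ......
  ......
  F....F

......
......
......
......
......
F....F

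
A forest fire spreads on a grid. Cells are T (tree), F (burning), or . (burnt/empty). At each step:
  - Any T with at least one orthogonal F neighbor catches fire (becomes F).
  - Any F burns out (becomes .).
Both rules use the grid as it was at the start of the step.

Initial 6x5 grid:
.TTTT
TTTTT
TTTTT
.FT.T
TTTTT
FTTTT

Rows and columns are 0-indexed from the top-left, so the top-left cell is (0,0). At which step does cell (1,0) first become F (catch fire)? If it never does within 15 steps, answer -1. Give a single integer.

Step 1: cell (1,0)='T' (+5 fires, +2 burnt)
Step 2: cell (1,0)='T' (+5 fires, +5 burnt)
Step 3: cell (1,0)='F' (+6 fires, +5 burnt)
  -> target ignites at step 3
Step 4: cell (1,0)='.' (+5 fires, +6 burnt)
Step 5: cell (1,0)='.' (+3 fires, +5 burnt)
Step 6: cell (1,0)='.' (+1 fires, +3 burnt)
Step 7: cell (1,0)='.' (+0 fires, +1 burnt)
  fire out at step 7

3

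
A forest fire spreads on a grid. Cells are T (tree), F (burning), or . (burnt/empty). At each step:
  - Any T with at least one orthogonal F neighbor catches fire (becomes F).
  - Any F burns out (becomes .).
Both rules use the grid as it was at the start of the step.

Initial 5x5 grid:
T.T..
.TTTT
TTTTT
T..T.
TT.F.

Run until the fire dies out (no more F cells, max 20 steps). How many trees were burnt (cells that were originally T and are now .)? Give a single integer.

Answer: 14

Derivation:
Step 1: +1 fires, +1 burnt (F count now 1)
Step 2: +1 fires, +1 burnt (F count now 1)
Step 3: +3 fires, +1 burnt (F count now 3)
Step 4: +3 fires, +3 burnt (F count now 3)
Step 5: +3 fires, +3 burnt (F count now 3)
Step 6: +1 fires, +3 burnt (F count now 1)
Step 7: +1 fires, +1 burnt (F count now 1)
Step 8: +1 fires, +1 burnt (F count now 1)
Step 9: +0 fires, +1 burnt (F count now 0)
Fire out after step 9
Initially T: 15, now '.': 24
Total burnt (originally-T cells now '.'): 14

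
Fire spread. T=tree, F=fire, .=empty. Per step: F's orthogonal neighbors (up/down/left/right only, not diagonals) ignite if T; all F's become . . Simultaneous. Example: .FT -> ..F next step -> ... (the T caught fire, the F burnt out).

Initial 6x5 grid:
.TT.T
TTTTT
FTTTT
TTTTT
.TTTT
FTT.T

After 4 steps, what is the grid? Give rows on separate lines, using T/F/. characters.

Step 1: 4 trees catch fire, 2 burn out
  .TT.T
  FTTTT
  .FTTT
  FTTTT
  .TTTT
  .FT.T
Step 2: 5 trees catch fire, 4 burn out
  .TT.T
  .FTTT
  ..FTT
  .FTTT
  .FTTT
  ..F.T
Step 3: 5 trees catch fire, 5 burn out
  .FT.T
  ..FTT
  ...FT
  ..FTT
  ..FTT
  ....T
Step 4: 5 trees catch fire, 5 burn out
  ..F.T
  ...FT
  ....F
  ...FT
  ...FT
  ....T

..F.T
...FT
....F
...FT
...FT
....T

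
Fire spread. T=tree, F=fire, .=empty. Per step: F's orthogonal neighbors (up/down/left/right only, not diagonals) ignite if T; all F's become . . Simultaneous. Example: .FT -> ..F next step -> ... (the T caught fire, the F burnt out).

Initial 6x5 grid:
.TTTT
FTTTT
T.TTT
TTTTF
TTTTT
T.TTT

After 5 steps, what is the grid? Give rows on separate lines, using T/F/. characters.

Step 1: 5 trees catch fire, 2 burn out
  .TTTT
  .FTTT
  F.TTF
  TTTF.
  TTTTF
  T.TTT
Step 2: 8 trees catch fire, 5 burn out
  .FTTT
  ..FTF
  ..TF.
  FTF..
  TTTF.
  T.TTF
Step 3: 8 trees catch fire, 8 burn out
  ..FTF
  ...F.
  ..F..
  .F...
  FTF..
  T.TF.
Step 4: 4 trees catch fire, 8 burn out
  ...F.
  .....
  .....
  .....
  .F...
  F.F..
Step 5: 0 trees catch fire, 4 burn out
  .....
  .....
  .....
  .....
  .....
  .....

.....
.....
.....
.....
.....
.....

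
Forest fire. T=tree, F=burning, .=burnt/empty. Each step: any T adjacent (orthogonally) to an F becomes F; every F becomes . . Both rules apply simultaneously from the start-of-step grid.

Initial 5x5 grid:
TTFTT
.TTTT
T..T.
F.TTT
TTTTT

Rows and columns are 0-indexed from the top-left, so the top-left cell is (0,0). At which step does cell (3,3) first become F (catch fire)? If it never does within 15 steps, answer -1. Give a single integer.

Step 1: cell (3,3)='T' (+5 fires, +2 burnt)
Step 2: cell (3,3)='T' (+5 fires, +5 burnt)
Step 3: cell (3,3)='T' (+3 fires, +5 burnt)
Step 4: cell (3,3)='F' (+3 fires, +3 burnt)
  -> target ignites at step 4
Step 5: cell (3,3)='.' (+2 fires, +3 burnt)
Step 6: cell (3,3)='.' (+0 fires, +2 burnt)
  fire out at step 6

4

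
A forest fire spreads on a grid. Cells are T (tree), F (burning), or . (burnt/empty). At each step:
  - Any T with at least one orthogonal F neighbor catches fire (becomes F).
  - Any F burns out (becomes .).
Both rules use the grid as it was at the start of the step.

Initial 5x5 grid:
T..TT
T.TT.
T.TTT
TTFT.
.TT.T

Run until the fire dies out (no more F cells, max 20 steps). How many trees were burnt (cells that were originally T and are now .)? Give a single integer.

Answer: 15

Derivation:
Step 1: +4 fires, +1 burnt (F count now 4)
Step 2: +4 fires, +4 burnt (F count now 4)
Step 3: +3 fires, +4 burnt (F count now 3)
Step 4: +2 fires, +3 burnt (F count now 2)
Step 5: +2 fires, +2 burnt (F count now 2)
Step 6: +0 fires, +2 burnt (F count now 0)
Fire out after step 6
Initially T: 16, now '.': 24
Total burnt (originally-T cells now '.'): 15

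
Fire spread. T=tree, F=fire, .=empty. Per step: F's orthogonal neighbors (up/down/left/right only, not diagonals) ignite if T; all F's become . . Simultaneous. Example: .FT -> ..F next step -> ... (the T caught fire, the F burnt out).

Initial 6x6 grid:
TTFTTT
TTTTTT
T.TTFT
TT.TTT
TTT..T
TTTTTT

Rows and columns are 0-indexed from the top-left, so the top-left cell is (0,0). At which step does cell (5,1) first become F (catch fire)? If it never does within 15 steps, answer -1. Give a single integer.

Step 1: cell (5,1)='T' (+7 fires, +2 burnt)
Step 2: cell (5,1)='T' (+8 fires, +7 burnt)
Step 3: cell (5,1)='T' (+3 fires, +8 burnt)
Step 4: cell (5,1)='T' (+2 fires, +3 burnt)
Step 5: cell (5,1)='T' (+2 fires, +2 burnt)
Step 6: cell (5,1)='T' (+3 fires, +2 burnt)
Step 7: cell (5,1)='T' (+3 fires, +3 burnt)
Step 8: cell (5,1)='F' (+2 fires, +3 burnt)
  -> target ignites at step 8
Step 9: cell (5,1)='.' (+0 fires, +2 burnt)
  fire out at step 9

8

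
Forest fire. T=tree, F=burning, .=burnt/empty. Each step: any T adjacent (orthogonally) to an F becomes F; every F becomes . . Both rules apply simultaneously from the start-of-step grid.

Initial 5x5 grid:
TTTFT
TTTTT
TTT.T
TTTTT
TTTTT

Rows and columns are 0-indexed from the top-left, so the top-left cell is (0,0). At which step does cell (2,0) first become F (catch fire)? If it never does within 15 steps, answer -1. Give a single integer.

Step 1: cell (2,0)='T' (+3 fires, +1 burnt)
Step 2: cell (2,0)='T' (+3 fires, +3 burnt)
Step 3: cell (2,0)='T' (+4 fires, +3 burnt)
Step 4: cell (2,0)='T' (+4 fires, +4 burnt)
Step 5: cell (2,0)='F' (+5 fires, +4 burnt)
  -> target ignites at step 5
Step 6: cell (2,0)='.' (+3 fires, +5 burnt)
Step 7: cell (2,0)='.' (+1 fires, +3 burnt)
Step 8: cell (2,0)='.' (+0 fires, +1 burnt)
  fire out at step 8

5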